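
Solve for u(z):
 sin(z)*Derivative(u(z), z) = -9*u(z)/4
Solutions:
 u(z) = C1*(cos(z) + 1)^(9/8)/(cos(z) - 1)^(9/8)


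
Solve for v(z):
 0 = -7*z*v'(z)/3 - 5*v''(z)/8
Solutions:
 v(z) = C1 + C2*erf(2*sqrt(105)*z/15)


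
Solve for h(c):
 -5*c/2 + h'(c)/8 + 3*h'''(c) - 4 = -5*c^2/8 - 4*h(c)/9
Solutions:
 h(c) = C1*exp(-c*(-8*(2 + sqrt(4098)/32)^(1/3) + (2 + sqrt(4098)/32)^(-1/3))/48)*sin(sqrt(3)*c*((2 + sqrt(4098)/32)^(-1/3) + 8*(2 + sqrt(4098)/32)^(1/3))/48) + C2*exp(-c*(-8*(2 + sqrt(4098)/32)^(1/3) + (2 + sqrt(4098)/32)^(-1/3))/48)*cos(sqrt(3)*c*((2 + sqrt(4098)/32)^(-1/3) + 8*(2 + sqrt(4098)/32)^(1/3))/48) + C3*exp(c*(-8*(2 + sqrt(4098)/32)^(1/3) + (2 + sqrt(4098)/32)^(-1/3))/24) - 45*c^2/32 + 3285*c/512 + 117891/16384


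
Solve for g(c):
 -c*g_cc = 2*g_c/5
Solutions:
 g(c) = C1 + C2*c^(3/5)


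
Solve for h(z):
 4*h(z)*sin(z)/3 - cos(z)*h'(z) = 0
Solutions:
 h(z) = C1/cos(z)^(4/3)


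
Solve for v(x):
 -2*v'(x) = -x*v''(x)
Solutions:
 v(x) = C1 + C2*x^3


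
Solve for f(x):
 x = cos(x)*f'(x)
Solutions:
 f(x) = C1 + Integral(x/cos(x), x)


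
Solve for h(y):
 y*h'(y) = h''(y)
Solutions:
 h(y) = C1 + C2*erfi(sqrt(2)*y/2)


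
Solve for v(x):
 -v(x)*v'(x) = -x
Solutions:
 v(x) = -sqrt(C1 + x^2)
 v(x) = sqrt(C1 + x^2)


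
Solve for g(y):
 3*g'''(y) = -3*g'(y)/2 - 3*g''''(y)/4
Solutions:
 g(y) = C1 + C2*exp(y*(-8 + 16/(3*sqrt(465) + 91)^(1/3) + (3*sqrt(465) + 91)^(1/3))/6)*sin(sqrt(3)*y*(-(3*sqrt(465) + 91)^(1/3) + 16/(3*sqrt(465) + 91)^(1/3))/6) + C3*exp(y*(-8 + 16/(3*sqrt(465) + 91)^(1/3) + (3*sqrt(465) + 91)^(1/3))/6)*cos(sqrt(3)*y*(-(3*sqrt(465) + 91)^(1/3) + 16/(3*sqrt(465) + 91)^(1/3))/6) + C4*exp(-y*(16/(3*sqrt(465) + 91)^(1/3) + 4 + (3*sqrt(465) + 91)^(1/3))/3)


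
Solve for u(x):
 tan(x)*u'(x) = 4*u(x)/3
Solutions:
 u(x) = C1*sin(x)^(4/3)


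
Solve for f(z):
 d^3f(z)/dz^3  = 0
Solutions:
 f(z) = C1 + C2*z + C3*z^2


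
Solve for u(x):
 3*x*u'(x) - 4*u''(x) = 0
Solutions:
 u(x) = C1 + C2*erfi(sqrt(6)*x/4)


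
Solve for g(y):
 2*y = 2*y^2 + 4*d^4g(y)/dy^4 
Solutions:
 g(y) = C1 + C2*y + C3*y^2 + C4*y^3 - y^6/720 + y^5/240


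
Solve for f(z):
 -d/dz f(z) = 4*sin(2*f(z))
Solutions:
 f(z) = pi - acos((-C1 - exp(16*z))/(C1 - exp(16*z)))/2
 f(z) = acos((-C1 - exp(16*z))/(C1 - exp(16*z)))/2


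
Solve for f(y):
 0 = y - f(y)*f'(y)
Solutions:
 f(y) = -sqrt(C1 + y^2)
 f(y) = sqrt(C1 + y^2)


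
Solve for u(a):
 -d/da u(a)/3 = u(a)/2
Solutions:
 u(a) = C1*exp(-3*a/2)


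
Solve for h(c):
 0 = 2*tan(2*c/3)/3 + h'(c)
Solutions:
 h(c) = C1 + log(cos(2*c/3))


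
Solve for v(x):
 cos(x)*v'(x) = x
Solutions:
 v(x) = C1 + Integral(x/cos(x), x)


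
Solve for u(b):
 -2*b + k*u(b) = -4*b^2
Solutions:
 u(b) = 2*b*(1 - 2*b)/k


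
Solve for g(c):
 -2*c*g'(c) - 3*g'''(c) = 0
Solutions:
 g(c) = C1 + Integral(C2*airyai(-2^(1/3)*3^(2/3)*c/3) + C3*airybi(-2^(1/3)*3^(2/3)*c/3), c)


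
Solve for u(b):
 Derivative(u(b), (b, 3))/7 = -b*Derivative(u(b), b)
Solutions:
 u(b) = C1 + Integral(C2*airyai(-7^(1/3)*b) + C3*airybi(-7^(1/3)*b), b)


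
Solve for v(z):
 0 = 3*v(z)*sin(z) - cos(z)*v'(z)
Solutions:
 v(z) = C1/cos(z)^3


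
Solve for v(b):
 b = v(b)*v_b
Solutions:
 v(b) = -sqrt(C1 + b^2)
 v(b) = sqrt(C1 + b^2)


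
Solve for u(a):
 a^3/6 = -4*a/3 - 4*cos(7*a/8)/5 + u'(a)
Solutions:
 u(a) = C1 + a^4/24 + 2*a^2/3 + 32*sin(7*a/8)/35


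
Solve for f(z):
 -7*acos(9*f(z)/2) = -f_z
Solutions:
 Integral(1/acos(9*_y/2), (_y, f(z))) = C1 + 7*z


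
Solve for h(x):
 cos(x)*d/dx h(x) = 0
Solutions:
 h(x) = C1


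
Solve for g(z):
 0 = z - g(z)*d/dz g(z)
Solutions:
 g(z) = -sqrt(C1 + z^2)
 g(z) = sqrt(C1 + z^2)


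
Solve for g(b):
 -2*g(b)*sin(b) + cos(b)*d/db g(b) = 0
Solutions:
 g(b) = C1/cos(b)^2


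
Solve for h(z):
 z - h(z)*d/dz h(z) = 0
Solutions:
 h(z) = -sqrt(C1 + z^2)
 h(z) = sqrt(C1 + z^2)


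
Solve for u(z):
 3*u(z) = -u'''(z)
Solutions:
 u(z) = C3*exp(-3^(1/3)*z) + (C1*sin(3^(5/6)*z/2) + C2*cos(3^(5/6)*z/2))*exp(3^(1/3)*z/2)


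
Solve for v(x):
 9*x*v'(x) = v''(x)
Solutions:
 v(x) = C1 + C2*erfi(3*sqrt(2)*x/2)


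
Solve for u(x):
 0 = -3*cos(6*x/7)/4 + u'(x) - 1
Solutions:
 u(x) = C1 + x + 7*sin(6*x/7)/8


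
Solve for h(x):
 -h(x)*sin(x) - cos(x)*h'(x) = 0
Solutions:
 h(x) = C1*cos(x)


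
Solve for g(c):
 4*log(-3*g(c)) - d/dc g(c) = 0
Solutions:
 -Integral(1/(log(-_y) + log(3)), (_y, g(c)))/4 = C1 - c


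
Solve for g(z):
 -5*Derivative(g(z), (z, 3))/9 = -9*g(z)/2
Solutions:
 g(z) = C3*exp(3*10^(2/3)*3^(1/3)*z/10) + (C1*sin(3*10^(2/3)*3^(5/6)*z/20) + C2*cos(3*10^(2/3)*3^(5/6)*z/20))*exp(-3*10^(2/3)*3^(1/3)*z/20)


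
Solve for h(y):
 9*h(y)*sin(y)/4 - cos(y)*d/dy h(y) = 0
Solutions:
 h(y) = C1/cos(y)^(9/4)


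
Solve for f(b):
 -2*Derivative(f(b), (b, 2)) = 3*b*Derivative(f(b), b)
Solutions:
 f(b) = C1 + C2*erf(sqrt(3)*b/2)


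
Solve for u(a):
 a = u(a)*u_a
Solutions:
 u(a) = -sqrt(C1 + a^2)
 u(a) = sqrt(C1 + a^2)


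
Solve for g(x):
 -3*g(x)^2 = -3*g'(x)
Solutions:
 g(x) = -1/(C1 + x)


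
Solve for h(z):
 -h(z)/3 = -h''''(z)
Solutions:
 h(z) = C1*exp(-3^(3/4)*z/3) + C2*exp(3^(3/4)*z/3) + C3*sin(3^(3/4)*z/3) + C4*cos(3^(3/4)*z/3)


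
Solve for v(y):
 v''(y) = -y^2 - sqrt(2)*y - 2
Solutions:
 v(y) = C1 + C2*y - y^4/12 - sqrt(2)*y^3/6 - y^2


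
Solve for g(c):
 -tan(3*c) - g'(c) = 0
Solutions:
 g(c) = C1 + log(cos(3*c))/3


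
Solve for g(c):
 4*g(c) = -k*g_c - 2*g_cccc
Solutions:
 g(c) = C1*exp(c*(-sqrt(2)*3^(2/3)*sqrt((9*k^2 + sqrt(3)*sqrt(27*k^4 - 32768))^(1/3) + 32*3^(1/3)/(9*k^2 + sqrt(3)*sqrt(27*k^4 - 32768))^(1/3)) + 6*3^(1/6)*sqrt(sqrt(2)*k/sqrt((9*k^2 + sqrt(3)*sqrt(27*k^4 - 32768))^(1/3) + 32*3^(1/3)/(9*k^2 + sqrt(3)*sqrt(27*k^4 - 32768))^(1/3)) - (9*k^2 + sqrt(3)*sqrt(27*k^4 - 32768))^(1/3)/6 - 16*3^(1/3)/(3*(9*k^2 + sqrt(3)*sqrt(27*k^4 - 32768))^(1/3))))/12) + C2*exp(c*(sqrt(2)*3^(2/3)*sqrt((9*k^2 + sqrt(3)*sqrt(27*k^4 - 32768))^(1/3) + 32*3^(1/3)/(9*k^2 + sqrt(3)*sqrt(27*k^4 - 32768))^(1/3)) - 6*3^(1/6)*sqrt(-sqrt(2)*k/sqrt((9*k^2 + sqrt(3)*sqrt(27*k^4 - 32768))^(1/3) + 32*3^(1/3)/(9*k^2 + sqrt(3)*sqrt(27*k^4 - 32768))^(1/3)) - (9*k^2 + sqrt(3)*sqrt(27*k^4 - 32768))^(1/3)/6 - 16*3^(1/3)/(3*(9*k^2 + sqrt(3)*sqrt(27*k^4 - 32768))^(1/3))))/12) + C3*exp(c*(sqrt(2)*3^(2/3)*sqrt((9*k^2 + sqrt(3)*sqrt(27*k^4 - 32768))^(1/3) + 32*3^(1/3)/(9*k^2 + sqrt(3)*sqrt(27*k^4 - 32768))^(1/3)) + 6*3^(1/6)*sqrt(-sqrt(2)*k/sqrt((9*k^2 + sqrt(3)*sqrt(27*k^4 - 32768))^(1/3) + 32*3^(1/3)/(9*k^2 + sqrt(3)*sqrt(27*k^4 - 32768))^(1/3)) - (9*k^2 + sqrt(3)*sqrt(27*k^4 - 32768))^(1/3)/6 - 16*3^(1/3)/(3*(9*k^2 + sqrt(3)*sqrt(27*k^4 - 32768))^(1/3))))/12) + C4*exp(-c*(sqrt(2)*3^(2/3)*sqrt((9*k^2 + sqrt(3)*sqrt(27*k^4 - 32768))^(1/3) + 32*3^(1/3)/(9*k^2 + sqrt(3)*sqrt(27*k^4 - 32768))^(1/3)) + 6*3^(1/6)*sqrt(sqrt(2)*k/sqrt((9*k^2 + sqrt(3)*sqrt(27*k^4 - 32768))^(1/3) + 32*3^(1/3)/(9*k^2 + sqrt(3)*sqrt(27*k^4 - 32768))^(1/3)) - (9*k^2 + sqrt(3)*sqrt(27*k^4 - 32768))^(1/3)/6 - 16*3^(1/3)/(3*(9*k^2 + sqrt(3)*sqrt(27*k^4 - 32768))^(1/3))))/12)


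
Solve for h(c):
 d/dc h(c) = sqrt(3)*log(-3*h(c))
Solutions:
 -sqrt(3)*Integral(1/(log(-_y) + log(3)), (_y, h(c)))/3 = C1 - c


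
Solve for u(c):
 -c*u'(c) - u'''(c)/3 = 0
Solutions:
 u(c) = C1 + Integral(C2*airyai(-3^(1/3)*c) + C3*airybi(-3^(1/3)*c), c)


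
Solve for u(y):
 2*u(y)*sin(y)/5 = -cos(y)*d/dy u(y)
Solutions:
 u(y) = C1*cos(y)^(2/5)


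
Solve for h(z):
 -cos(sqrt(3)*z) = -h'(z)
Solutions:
 h(z) = C1 + sqrt(3)*sin(sqrt(3)*z)/3


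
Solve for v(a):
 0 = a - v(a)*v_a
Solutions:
 v(a) = -sqrt(C1 + a^2)
 v(a) = sqrt(C1 + a^2)


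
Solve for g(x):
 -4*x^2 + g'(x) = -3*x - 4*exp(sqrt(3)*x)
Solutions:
 g(x) = C1 + 4*x^3/3 - 3*x^2/2 - 4*sqrt(3)*exp(sqrt(3)*x)/3


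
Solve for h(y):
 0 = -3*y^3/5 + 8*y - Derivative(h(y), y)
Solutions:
 h(y) = C1 - 3*y^4/20 + 4*y^2


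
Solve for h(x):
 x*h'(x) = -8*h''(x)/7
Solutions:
 h(x) = C1 + C2*erf(sqrt(7)*x/4)


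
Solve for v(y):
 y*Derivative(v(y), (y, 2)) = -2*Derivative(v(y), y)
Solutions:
 v(y) = C1 + C2/y


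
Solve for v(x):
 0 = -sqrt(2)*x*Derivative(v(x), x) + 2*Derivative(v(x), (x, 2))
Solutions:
 v(x) = C1 + C2*erfi(2^(1/4)*x/2)


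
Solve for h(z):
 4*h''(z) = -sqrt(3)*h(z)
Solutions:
 h(z) = C1*sin(3^(1/4)*z/2) + C2*cos(3^(1/4)*z/2)


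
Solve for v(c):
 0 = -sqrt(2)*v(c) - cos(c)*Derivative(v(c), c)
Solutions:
 v(c) = C1*(sin(c) - 1)^(sqrt(2)/2)/(sin(c) + 1)^(sqrt(2)/2)


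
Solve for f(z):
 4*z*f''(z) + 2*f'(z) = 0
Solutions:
 f(z) = C1 + C2*sqrt(z)


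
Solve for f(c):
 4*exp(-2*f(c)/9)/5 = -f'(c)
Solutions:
 f(c) = 9*log(-sqrt(C1 - 4*c)) - 9*log(15) + 9*log(10)/2
 f(c) = 9*log(C1 - 4*c)/2 - 9*log(15) + 9*log(10)/2


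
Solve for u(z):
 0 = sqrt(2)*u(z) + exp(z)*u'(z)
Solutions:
 u(z) = C1*exp(sqrt(2)*exp(-z))


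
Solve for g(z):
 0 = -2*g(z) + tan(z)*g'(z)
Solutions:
 g(z) = C1*sin(z)^2


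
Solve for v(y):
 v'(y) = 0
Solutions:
 v(y) = C1


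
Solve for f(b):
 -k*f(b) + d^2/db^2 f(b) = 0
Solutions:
 f(b) = C1*exp(-b*sqrt(k)) + C2*exp(b*sqrt(k))


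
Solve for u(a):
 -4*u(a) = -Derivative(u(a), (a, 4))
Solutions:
 u(a) = C1*exp(-sqrt(2)*a) + C2*exp(sqrt(2)*a) + C3*sin(sqrt(2)*a) + C4*cos(sqrt(2)*a)


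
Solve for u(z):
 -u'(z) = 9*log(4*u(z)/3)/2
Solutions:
 2*Integral(1/(log(_y) - log(3) + 2*log(2)), (_y, u(z)))/9 = C1 - z


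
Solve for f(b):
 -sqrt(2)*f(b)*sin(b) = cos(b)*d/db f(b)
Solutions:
 f(b) = C1*cos(b)^(sqrt(2))


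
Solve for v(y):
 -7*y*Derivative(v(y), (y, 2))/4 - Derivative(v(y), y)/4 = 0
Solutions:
 v(y) = C1 + C2*y^(6/7)


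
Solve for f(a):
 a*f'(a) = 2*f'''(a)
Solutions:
 f(a) = C1 + Integral(C2*airyai(2^(2/3)*a/2) + C3*airybi(2^(2/3)*a/2), a)


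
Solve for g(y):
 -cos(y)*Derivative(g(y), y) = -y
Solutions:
 g(y) = C1 + Integral(y/cos(y), y)


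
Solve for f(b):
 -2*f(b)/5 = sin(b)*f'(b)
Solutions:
 f(b) = C1*(cos(b) + 1)^(1/5)/(cos(b) - 1)^(1/5)


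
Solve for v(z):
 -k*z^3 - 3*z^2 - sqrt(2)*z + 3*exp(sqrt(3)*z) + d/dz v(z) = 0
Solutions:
 v(z) = C1 + k*z^4/4 + z^3 + sqrt(2)*z^2/2 - sqrt(3)*exp(sqrt(3)*z)


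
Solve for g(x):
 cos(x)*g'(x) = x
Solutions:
 g(x) = C1 + Integral(x/cos(x), x)


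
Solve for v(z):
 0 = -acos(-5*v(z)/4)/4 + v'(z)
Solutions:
 Integral(1/acos(-5*_y/4), (_y, v(z))) = C1 + z/4


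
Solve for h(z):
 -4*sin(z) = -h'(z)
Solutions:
 h(z) = C1 - 4*cos(z)


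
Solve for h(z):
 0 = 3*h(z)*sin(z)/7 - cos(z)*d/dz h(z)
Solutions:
 h(z) = C1/cos(z)^(3/7)


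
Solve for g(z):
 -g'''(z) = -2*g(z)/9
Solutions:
 g(z) = C3*exp(6^(1/3)*z/3) + (C1*sin(2^(1/3)*3^(5/6)*z/6) + C2*cos(2^(1/3)*3^(5/6)*z/6))*exp(-6^(1/3)*z/6)


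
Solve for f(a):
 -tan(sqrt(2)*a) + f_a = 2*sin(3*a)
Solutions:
 f(a) = C1 - sqrt(2)*log(cos(sqrt(2)*a))/2 - 2*cos(3*a)/3


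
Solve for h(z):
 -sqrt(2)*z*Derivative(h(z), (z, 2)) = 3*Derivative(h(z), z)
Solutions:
 h(z) = C1 + C2*z^(1 - 3*sqrt(2)/2)


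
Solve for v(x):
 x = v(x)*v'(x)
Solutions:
 v(x) = -sqrt(C1 + x^2)
 v(x) = sqrt(C1 + x^2)


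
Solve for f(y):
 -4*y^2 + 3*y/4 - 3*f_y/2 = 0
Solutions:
 f(y) = C1 - 8*y^3/9 + y^2/4


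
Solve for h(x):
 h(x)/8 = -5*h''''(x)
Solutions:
 h(x) = (C1*sin(10^(3/4)*x/20) + C2*cos(10^(3/4)*x/20))*exp(-10^(3/4)*x/20) + (C3*sin(10^(3/4)*x/20) + C4*cos(10^(3/4)*x/20))*exp(10^(3/4)*x/20)


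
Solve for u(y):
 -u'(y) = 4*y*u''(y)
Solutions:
 u(y) = C1 + C2*y^(3/4)


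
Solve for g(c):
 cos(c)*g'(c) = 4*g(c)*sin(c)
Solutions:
 g(c) = C1/cos(c)^4


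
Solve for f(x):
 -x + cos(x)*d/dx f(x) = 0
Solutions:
 f(x) = C1 + Integral(x/cos(x), x)


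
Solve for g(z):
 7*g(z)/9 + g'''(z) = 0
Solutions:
 g(z) = C3*exp(-21^(1/3)*z/3) + (C1*sin(3^(5/6)*7^(1/3)*z/6) + C2*cos(3^(5/6)*7^(1/3)*z/6))*exp(21^(1/3)*z/6)


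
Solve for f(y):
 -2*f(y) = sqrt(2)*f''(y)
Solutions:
 f(y) = C1*sin(2^(1/4)*y) + C2*cos(2^(1/4)*y)


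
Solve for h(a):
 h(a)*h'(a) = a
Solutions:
 h(a) = -sqrt(C1 + a^2)
 h(a) = sqrt(C1 + a^2)


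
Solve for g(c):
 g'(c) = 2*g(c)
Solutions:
 g(c) = C1*exp(2*c)


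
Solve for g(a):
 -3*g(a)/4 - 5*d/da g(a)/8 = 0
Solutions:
 g(a) = C1*exp(-6*a/5)


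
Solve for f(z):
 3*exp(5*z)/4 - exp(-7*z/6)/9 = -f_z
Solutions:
 f(z) = C1 - 3*exp(5*z)/20 - 2*exp(-7*z/6)/21


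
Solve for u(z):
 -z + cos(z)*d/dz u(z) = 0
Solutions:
 u(z) = C1 + Integral(z/cos(z), z)


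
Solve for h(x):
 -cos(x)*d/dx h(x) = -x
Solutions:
 h(x) = C1 + Integral(x/cos(x), x)


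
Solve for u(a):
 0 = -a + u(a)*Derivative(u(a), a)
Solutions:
 u(a) = -sqrt(C1 + a^2)
 u(a) = sqrt(C1 + a^2)


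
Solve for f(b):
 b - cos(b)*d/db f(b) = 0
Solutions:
 f(b) = C1 + Integral(b/cos(b), b)


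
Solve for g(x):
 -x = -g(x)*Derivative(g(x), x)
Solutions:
 g(x) = -sqrt(C1 + x^2)
 g(x) = sqrt(C1 + x^2)


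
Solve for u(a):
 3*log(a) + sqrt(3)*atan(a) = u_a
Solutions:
 u(a) = C1 + 3*a*log(a) - 3*a + sqrt(3)*(a*atan(a) - log(a^2 + 1)/2)


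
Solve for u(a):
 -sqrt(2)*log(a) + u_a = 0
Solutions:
 u(a) = C1 + sqrt(2)*a*log(a) - sqrt(2)*a


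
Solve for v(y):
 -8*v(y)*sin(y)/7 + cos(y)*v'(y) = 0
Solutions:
 v(y) = C1/cos(y)^(8/7)


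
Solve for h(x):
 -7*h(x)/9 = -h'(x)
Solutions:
 h(x) = C1*exp(7*x/9)


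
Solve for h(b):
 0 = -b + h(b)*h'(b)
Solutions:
 h(b) = -sqrt(C1 + b^2)
 h(b) = sqrt(C1 + b^2)


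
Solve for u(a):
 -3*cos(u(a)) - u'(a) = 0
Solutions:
 u(a) = pi - asin((C1 + exp(6*a))/(C1 - exp(6*a)))
 u(a) = asin((C1 + exp(6*a))/(C1 - exp(6*a)))


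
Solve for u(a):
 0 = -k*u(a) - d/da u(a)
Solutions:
 u(a) = C1*exp(-a*k)


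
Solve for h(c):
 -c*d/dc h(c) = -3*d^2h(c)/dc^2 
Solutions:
 h(c) = C1 + C2*erfi(sqrt(6)*c/6)


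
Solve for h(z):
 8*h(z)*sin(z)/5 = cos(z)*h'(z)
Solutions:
 h(z) = C1/cos(z)^(8/5)


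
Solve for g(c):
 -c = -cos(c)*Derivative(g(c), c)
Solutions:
 g(c) = C1 + Integral(c/cos(c), c)


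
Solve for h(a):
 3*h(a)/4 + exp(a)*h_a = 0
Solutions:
 h(a) = C1*exp(3*exp(-a)/4)


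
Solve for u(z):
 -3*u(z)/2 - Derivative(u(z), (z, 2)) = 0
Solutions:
 u(z) = C1*sin(sqrt(6)*z/2) + C2*cos(sqrt(6)*z/2)


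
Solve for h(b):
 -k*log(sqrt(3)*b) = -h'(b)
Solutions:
 h(b) = C1 + b*k*log(b) - b*k + b*k*log(3)/2


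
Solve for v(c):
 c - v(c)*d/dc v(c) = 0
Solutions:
 v(c) = -sqrt(C1 + c^2)
 v(c) = sqrt(C1 + c^2)


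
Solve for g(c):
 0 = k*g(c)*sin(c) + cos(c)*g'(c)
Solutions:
 g(c) = C1*exp(k*log(cos(c)))


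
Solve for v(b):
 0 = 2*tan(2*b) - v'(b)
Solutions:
 v(b) = C1 - log(cos(2*b))


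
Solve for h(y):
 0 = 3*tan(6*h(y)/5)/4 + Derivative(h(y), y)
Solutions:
 h(y) = -5*asin(C1*exp(-9*y/10))/6 + 5*pi/6
 h(y) = 5*asin(C1*exp(-9*y/10))/6


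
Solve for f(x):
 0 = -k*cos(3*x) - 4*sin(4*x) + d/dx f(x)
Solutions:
 f(x) = C1 + k*sin(3*x)/3 - cos(4*x)


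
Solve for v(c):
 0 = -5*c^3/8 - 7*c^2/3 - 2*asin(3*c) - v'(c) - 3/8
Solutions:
 v(c) = C1 - 5*c^4/32 - 7*c^3/9 - 2*c*asin(3*c) - 3*c/8 - 2*sqrt(1 - 9*c^2)/3


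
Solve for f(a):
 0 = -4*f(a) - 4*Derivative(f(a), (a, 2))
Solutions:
 f(a) = C1*sin(a) + C2*cos(a)


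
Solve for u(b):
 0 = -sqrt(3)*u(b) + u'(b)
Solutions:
 u(b) = C1*exp(sqrt(3)*b)


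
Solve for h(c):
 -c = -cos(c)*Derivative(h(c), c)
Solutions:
 h(c) = C1 + Integral(c/cos(c), c)


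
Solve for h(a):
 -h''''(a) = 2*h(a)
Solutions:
 h(a) = (C1*sin(2^(3/4)*a/2) + C2*cos(2^(3/4)*a/2))*exp(-2^(3/4)*a/2) + (C3*sin(2^(3/4)*a/2) + C4*cos(2^(3/4)*a/2))*exp(2^(3/4)*a/2)


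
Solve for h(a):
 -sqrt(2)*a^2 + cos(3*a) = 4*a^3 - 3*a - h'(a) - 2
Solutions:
 h(a) = C1 + a^4 + sqrt(2)*a^3/3 - 3*a^2/2 - 2*a - sin(3*a)/3


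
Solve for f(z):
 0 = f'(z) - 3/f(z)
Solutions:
 f(z) = -sqrt(C1 + 6*z)
 f(z) = sqrt(C1 + 6*z)


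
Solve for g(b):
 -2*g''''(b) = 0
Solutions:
 g(b) = C1 + C2*b + C3*b^2 + C4*b^3


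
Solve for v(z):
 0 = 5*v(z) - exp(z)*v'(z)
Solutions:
 v(z) = C1*exp(-5*exp(-z))


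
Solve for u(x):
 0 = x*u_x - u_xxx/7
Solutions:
 u(x) = C1 + Integral(C2*airyai(7^(1/3)*x) + C3*airybi(7^(1/3)*x), x)


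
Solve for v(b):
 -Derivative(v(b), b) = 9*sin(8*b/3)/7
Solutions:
 v(b) = C1 + 27*cos(8*b/3)/56


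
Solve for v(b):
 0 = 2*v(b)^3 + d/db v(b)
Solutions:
 v(b) = -sqrt(2)*sqrt(-1/(C1 - 2*b))/2
 v(b) = sqrt(2)*sqrt(-1/(C1 - 2*b))/2


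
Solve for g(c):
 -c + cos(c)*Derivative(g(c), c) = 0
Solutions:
 g(c) = C1 + Integral(c/cos(c), c)


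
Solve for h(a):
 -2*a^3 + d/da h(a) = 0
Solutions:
 h(a) = C1 + a^4/2


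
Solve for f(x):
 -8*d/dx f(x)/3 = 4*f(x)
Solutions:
 f(x) = C1*exp(-3*x/2)


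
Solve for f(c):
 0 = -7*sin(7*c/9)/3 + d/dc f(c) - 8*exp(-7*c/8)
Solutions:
 f(c) = C1 - 3*cos(7*c/9) - 64*exp(-7*c/8)/7


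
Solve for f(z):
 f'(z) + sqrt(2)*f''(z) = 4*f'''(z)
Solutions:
 f(z) = C1 + C2*exp(-sqrt(2)*z/4) + C3*exp(sqrt(2)*z/2)


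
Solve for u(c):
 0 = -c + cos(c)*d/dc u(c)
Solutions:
 u(c) = C1 + Integral(c/cos(c), c)


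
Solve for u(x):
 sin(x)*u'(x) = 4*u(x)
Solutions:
 u(x) = C1*(cos(x)^2 - 2*cos(x) + 1)/(cos(x)^2 + 2*cos(x) + 1)


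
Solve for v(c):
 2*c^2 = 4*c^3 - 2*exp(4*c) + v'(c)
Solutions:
 v(c) = C1 - c^4 + 2*c^3/3 + exp(4*c)/2


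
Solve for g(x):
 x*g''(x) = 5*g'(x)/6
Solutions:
 g(x) = C1 + C2*x^(11/6)


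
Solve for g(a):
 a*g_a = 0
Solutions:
 g(a) = C1


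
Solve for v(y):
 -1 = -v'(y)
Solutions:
 v(y) = C1 + y


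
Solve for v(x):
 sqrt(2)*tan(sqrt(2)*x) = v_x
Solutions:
 v(x) = C1 - log(cos(sqrt(2)*x))


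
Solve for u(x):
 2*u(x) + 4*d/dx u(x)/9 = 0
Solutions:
 u(x) = C1*exp(-9*x/2)


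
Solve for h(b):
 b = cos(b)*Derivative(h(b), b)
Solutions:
 h(b) = C1 + Integral(b/cos(b), b)


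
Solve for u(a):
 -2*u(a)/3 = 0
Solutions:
 u(a) = 0


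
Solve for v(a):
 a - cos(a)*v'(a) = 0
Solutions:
 v(a) = C1 + Integral(a/cos(a), a)


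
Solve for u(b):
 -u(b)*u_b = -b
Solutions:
 u(b) = -sqrt(C1 + b^2)
 u(b) = sqrt(C1 + b^2)


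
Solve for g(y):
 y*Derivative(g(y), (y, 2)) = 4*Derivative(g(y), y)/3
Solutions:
 g(y) = C1 + C2*y^(7/3)


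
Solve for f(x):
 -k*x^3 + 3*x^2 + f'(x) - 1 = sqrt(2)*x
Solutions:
 f(x) = C1 + k*x^4/4 - x^3 + sqrt(2)*x^2/2 + x


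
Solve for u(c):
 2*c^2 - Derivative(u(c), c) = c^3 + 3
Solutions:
 u(c) = C1 - c^4/4 + 2*c^3/3 - 3*c


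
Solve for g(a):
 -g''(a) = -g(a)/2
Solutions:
 g(a) = C1*exp(-sqrt(2)*a/2) + C2*exp(sqrt(2)*a/2)


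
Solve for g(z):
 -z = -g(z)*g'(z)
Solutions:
 g(z) = -sqrt(C1 + z^2)
 g(z) = sqrt(C1 + z^2)


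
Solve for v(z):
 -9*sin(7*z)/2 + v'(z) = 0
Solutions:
 v(z) = C1 - 9*cos(7*z)/14


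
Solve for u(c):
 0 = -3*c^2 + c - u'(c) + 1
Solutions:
 u(c) = C1 - c^3 + c^2/2 + c


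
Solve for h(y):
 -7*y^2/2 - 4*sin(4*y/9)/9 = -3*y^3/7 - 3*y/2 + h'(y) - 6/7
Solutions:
 h(y) = C1 + 3*y^4/28 - 7*y^3/6 + 3*y^2/4 + 6*y/7 + cos(4*y/9)


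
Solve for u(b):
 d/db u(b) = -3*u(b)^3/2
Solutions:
 u(b) = -sqrt(-1/(C1 - 3*b))
 u(b) = sqrt(-1/(C1 - 3*b))


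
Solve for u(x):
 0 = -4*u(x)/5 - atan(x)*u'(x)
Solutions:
 u(x) = C1*exp(-4*Integral(1/atan(x), x)/5)


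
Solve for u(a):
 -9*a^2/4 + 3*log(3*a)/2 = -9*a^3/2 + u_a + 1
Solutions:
 u(a) = C1 + 9*a^4/8 - 3*a^3/4 + 3*a*log(a)/2 - 5*a/2 + 3*a*log(3)/2


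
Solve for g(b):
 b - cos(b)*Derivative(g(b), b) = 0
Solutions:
 g(b) = C1 + Integral(b/cos(b), b)


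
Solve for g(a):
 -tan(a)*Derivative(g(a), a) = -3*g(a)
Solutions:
 g(a) = C1*sin(a)^3


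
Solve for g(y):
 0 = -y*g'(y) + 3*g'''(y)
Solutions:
 g(y) = C1 + Integral(C2*airyai(3^(2/3)*y/3) + C3*airybi(3^(2/3)*y/3), y)


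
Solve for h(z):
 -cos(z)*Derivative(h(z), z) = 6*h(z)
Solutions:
 h(z) = C1*(sin(z)^3 - 3*sin(z)^2 + 3*sin(z) - 1)/(sin(z)^3 + 3*sin(z)^2 + 3*sin(z) + 1)


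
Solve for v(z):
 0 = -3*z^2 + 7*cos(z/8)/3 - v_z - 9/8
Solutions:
 v(z) = C1 - z^3 - 9*z/8 + 56*sin(z/8)/3


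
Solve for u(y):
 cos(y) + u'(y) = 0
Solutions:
 u(y) = C1 - sin(y)


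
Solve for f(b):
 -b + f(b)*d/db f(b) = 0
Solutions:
 f(b) = -sqrt(C1 + b^2)
 f(b) = sqrt(C1 + b^2)


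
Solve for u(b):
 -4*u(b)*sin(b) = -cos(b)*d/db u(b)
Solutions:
 u(b) = C1/cos(b)^4


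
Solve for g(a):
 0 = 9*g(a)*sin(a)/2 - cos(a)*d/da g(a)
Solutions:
 g(a) = C1/cos(a)^(9/2)


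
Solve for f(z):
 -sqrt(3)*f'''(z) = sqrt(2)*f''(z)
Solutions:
 f(z) = C1 + C2*z + C3*exp(-sqrt(6)*z/3)


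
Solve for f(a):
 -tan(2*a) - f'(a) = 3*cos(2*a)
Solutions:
 f(a) = C1 + log(cos(2*a))/2 - 3*sin(2*a)/2


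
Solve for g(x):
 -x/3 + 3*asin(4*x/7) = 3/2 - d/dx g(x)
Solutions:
 g(x) = C1 + x^2/6 - 3*x*asin(4*x/7) + 3*x/2 - 3*sqrt(49 - 16*x^2)/4


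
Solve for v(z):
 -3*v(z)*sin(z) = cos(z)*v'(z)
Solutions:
 v(z) = C1*cos(z)^3


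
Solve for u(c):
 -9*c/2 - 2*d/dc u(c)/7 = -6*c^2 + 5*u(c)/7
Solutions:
 u(c) = C1*exp(-5*c/2) + 42*c^2/5 - 651*c/50 + 651/125


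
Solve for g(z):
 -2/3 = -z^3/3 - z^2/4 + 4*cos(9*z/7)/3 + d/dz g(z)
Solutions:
 g(z) = C1 + z^4/12 + z^3/12 - 2*z/3 - 28*sin(9*z/7)/27


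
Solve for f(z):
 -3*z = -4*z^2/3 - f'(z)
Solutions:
 f(z) = C1 - 4*z^3/9 + 3*z^2/2


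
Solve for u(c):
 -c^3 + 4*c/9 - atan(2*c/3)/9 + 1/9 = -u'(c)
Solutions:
 u(c) = C1 + c^4/4 - 2*c^2/9 + c*atan(2*c/3)/9 - c/9 - log(4*c^2 + 9)/12


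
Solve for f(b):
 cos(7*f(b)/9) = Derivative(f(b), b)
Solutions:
 -b - 9*log(sin(7*f(b)/9) - 1)/14 + 9*log(sin(7*f(b)/9) + 1)/14 = C1


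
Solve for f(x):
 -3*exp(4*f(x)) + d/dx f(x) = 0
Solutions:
 f(x) = log(-(-1/(C1 + 12*x))^(1/4))
 f(x) = log(-1/(C1 + 12*x))/4
 f(x) = log(-I*(-1/(C1 + 12*x))^(1/4))
 f(x) = log(I*(-1/(C1 + 12*x))^(1/4))


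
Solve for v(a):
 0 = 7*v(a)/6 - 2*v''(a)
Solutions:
 v(a) = C1*exp(-sqrt(21)*a/6) + C2*exp(sqrt(21)*a/6)


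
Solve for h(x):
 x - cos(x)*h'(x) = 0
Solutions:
 h(x) = C1 + Integral(x/cos(x), x)


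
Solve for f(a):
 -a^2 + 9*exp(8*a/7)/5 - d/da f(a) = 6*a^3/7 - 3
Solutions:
 f(a) = C1 - 3*a^4/14 - a^3/3 + 3*a + 63*exp(8*a/7)/40


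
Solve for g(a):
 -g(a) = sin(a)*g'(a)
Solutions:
 g(a) = C1*sqrt(cos(a) + 1)/sqrt(cos(a) - 1)


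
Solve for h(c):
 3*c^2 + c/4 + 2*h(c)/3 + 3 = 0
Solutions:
 h(c) = -9*c^2/2 - 3*c/8 - 9/2


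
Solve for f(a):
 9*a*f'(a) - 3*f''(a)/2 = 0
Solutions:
 f(a) = C1 + C2*erfi(sqrt(3)*a)


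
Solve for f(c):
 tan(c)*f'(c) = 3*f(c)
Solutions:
 f(c) = C1*sin(c)^3


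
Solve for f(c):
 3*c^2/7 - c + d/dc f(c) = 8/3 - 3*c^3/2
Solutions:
 f(c) = C1 - 3*c^4/8 - c^3/7 + c^2/2 + 8*c/3


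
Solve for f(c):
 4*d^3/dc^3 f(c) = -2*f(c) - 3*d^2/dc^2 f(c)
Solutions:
 f(c) = C1*exp(c*(-2 + (12*sqrt(2) + 17)^(-1/3) + (12*sqrt(2) + 17)^(1/3))/8)*sin(sqrt(3)*c*(-(12*sqrt(2) + 17)^(1/3) + (12*sqrt(2) + 17)^(-1/3))/8) + C2*exp(c*(-2 + (12*sqrt(2) + 17)^(-1/3) + (12*sqrt(2) + 17)^(1/3))/8)*cos(sqrt(3)*c*(-(12*sqrt(2) + 17)^(1/3) + (12*sqrt(2) + 17)^(-1/3))/8) + C3*exp(-c*((12*sqrt(2) + 17)^(-1/3) + 1 + (12*sqrt(2) + 17)^(1/3))/4)


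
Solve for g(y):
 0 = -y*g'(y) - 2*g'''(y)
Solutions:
 g(y) = C1 + Integral(C2*airyai(-2^(2/3)*y/2) + C3*airybi(-2^(2/3)*y/2), y)


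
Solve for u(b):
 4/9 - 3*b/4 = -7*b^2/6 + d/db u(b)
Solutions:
 u(b) = C1 + 7*b^3/18 - 3*b^2/8 + 4*b/9


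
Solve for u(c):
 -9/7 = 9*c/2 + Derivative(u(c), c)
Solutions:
 u(c) = C1 - 9*c^2/4 - 9*c/7


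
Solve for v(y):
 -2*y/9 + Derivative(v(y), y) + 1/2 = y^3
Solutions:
 v(y) = C1 + y^4/4 + y^2/9 - y/2


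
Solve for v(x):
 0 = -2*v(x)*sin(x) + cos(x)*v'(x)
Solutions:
 v(x) = C1/cos(x)^2


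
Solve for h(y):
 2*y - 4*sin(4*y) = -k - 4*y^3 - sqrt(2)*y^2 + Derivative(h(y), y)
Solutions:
 h(y) = C1 + k*y + y^4 + sqrt(2)*y^3/3 + y^2 + cos(4*y)


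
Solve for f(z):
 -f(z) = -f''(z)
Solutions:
 f(z) = C1*exp(-z) + C2*exp(z)


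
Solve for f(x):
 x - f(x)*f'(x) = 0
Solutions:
 f(x) = -sqrt(C1 + x^2)
 f(x) = sqrt(C1 + x^2)


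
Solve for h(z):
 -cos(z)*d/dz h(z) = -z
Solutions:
 h(z) = C1 + Integral(z/cos(z), z)


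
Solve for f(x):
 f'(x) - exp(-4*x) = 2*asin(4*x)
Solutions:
 f(x) = C1 + 2*x*asin(4*x) + sqrt(1 - 16*x^2)/2 - exp(-4*x)/4


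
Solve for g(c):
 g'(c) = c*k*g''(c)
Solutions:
 g(c) = C1 + c^(((re(k) + 1)*re(k) + im(k)^2)/(re(k)^2 + im(k)^2))*(C2*sin(log(c)*Abs(im(k))/(re(k)^2 + im(k)^2)) + C3*cos(log(c)*im(k)/(re(k)^2 + im(k)^2)))


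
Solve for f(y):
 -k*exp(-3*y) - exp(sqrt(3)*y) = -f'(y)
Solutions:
 f(y) = C1 - k*exp(-3*y)/3 + sqrt(3)*exp(sqrt(3)*y)/3


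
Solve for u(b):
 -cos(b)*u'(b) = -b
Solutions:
 u(b) = C1 + Integral(b/cos(b), b)


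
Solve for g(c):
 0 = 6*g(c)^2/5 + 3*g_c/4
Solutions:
 g(c) = 5/(C1 + 8*c)


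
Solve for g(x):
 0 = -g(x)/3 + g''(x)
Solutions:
 g(x) = C1*exp(-sqrt(3)*x/3) + C2*exp(sqrt(3)*x/3)


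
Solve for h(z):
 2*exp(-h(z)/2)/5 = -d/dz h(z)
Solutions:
 h(z) = 2*log(C1 - z/5)


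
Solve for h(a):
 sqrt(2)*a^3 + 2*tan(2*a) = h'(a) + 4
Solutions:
 h(a) = C1 + sqrt(2)*a^4/4 - 4*a - log(cos(2*a))


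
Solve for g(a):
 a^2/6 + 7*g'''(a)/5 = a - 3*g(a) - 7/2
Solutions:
 g(a) = C3*exp(-15^(1/3)*7^(2/3)*a/7) - a^2/18 + a/3 + (C1*sin(3^(5/6)*5^(1/3)*7^(2/3)*a/14) + C2*cos(3^(5/6)*5^(1/3)*7^(2/3)*a/14))*exp(15^(1/3)*7^(2/3)*a/14) - 7/6


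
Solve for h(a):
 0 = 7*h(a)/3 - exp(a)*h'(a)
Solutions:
 h(a) = C1*exp(-7*exp(-a)/3)


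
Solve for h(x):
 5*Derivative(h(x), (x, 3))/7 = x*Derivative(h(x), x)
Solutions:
 h(x) = C1 + Integral(C2*airyai(5^(2/3)*7^(1/3)*x/5) + C3*airybi(5^(2/3)*7^(1/3)*x/5), x)


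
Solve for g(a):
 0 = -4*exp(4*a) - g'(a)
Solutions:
 g(a) = C1 - exp(4*a)


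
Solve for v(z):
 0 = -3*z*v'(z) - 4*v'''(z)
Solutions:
 v(z) = C1 + Integral(C2*airyai(-6^(1/3)*z/2) + C3*airybi(-6^(1/3)*z/2), z)


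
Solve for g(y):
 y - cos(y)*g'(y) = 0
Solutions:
 g(y) = C1 + Integral(y/cos(y), y)


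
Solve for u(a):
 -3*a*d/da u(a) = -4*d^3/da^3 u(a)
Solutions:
 u(a) = C1 + Integral(C2*airyai(6^(1/3)*a/2) + C3*airybi(6^(1/3)*a/2), a)


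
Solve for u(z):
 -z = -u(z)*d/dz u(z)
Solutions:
 u(z) = -sqrt(C1 + z^2)
 u(z) = sqrt(C1 + z^2)


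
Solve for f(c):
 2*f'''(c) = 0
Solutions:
 f(c) = C1 + C2*c + C3*c^2


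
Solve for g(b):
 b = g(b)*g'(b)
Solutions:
 g(b) = -sqrt(C1 + b^2)
 g(b) = sqrt(C1 + b^2)


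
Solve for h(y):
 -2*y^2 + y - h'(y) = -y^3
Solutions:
 h(y) = C1 + y^4/4 - 2*y^3/3 + y^2/2


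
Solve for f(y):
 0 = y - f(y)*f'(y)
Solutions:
 f(y) = -sqrt(C1 + y^2)
 f(y) = sqrt(C1 + y^2)


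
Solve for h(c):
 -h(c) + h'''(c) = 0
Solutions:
 h(c) = C3*exp(c) + (C1*sin(sqrt(3)*c/2) + C2*cos(sqrt(3)*c/2))*exp(-c/2)


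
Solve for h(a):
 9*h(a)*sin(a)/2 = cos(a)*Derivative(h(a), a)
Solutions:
 h(a) = C1/cos(a)^(9/2)


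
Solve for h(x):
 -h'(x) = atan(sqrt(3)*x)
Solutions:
 h(x) = C1 - x*atan(sqrt(3)*x) + sqrt(3)*log(3*x^2 + 1)/6


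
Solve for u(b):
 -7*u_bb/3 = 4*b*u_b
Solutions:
 u(b) = C1 + C2*erf(sqrt(42)*b/7)


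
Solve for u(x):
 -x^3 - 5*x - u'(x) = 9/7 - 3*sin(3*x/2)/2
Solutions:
 u(x) = C1 - x^4/4 - 5*x^2/2 - 9*x/7 - cos(3*x/2)


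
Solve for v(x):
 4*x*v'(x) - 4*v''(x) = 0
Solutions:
 v(x) = C1 + C2*erfi(sqrt(2)*x/2)


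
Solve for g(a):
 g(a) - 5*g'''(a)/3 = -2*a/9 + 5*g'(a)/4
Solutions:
 g(a) = C1*exp(-5^(1/3)*a*(5 - 5^(1/3))/20)*sin(sqrt(3)*5^(1/3)*a*(5^(1/3) + 5)/20) + C2*exp(-5^(1/3)*a*(5 - 5^(1/3))/20)*cos(sqrt(3)*5^(1/3)*a*(5^(1/3) + 5)/20) + C3*exp(5^(1/3)*a*(5 - 5^(1/3))/10) - 2*a/9 - 5/18


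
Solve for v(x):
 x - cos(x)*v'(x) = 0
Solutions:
 v(x) = C1 + Integral(x/cos(x), x)


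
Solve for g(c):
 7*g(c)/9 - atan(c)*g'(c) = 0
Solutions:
 g(c) = C1*exp(7*Integral(1/atan(c), c)/9)


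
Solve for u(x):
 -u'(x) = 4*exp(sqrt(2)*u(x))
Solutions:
 u(x) = sqrt(2)*(2*log(1/(C1 + 4*x)) - log(2))/4


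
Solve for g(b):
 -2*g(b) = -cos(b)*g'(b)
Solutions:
 g(b) = C1*(sin(b) + 1)/(sin(b) - 1)


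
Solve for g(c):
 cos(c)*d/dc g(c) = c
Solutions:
 g(c) = C1 + Integral(c/cos(c), c)


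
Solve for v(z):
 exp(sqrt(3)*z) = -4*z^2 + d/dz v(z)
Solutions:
 v(z) = C1 + 4*z^3/3 + sqrt(3)*exp(sqrt(3)*z)/3


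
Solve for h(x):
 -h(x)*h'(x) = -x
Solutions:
 h(x) = -sqrt(C1 + x^2)
 h(x) = sqrt(C1 + x^2)


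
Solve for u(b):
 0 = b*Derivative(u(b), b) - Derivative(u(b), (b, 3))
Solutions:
 u(b) = C1 + Integral(C2*airyai(b) + C3*airybi(b), b)


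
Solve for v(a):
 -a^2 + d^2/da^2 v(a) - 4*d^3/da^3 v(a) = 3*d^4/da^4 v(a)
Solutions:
 v(a) = C1 + C2*a + C3*exp(a*(-2 + sqrt(7))/3) + C4*exp(-a*(2 + sqrt(7))/3) + a^4/12 + 4*a^3/3 + 19*a^2


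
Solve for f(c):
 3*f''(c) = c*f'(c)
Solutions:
 f(c) = C1 + C2*erfi(sqrt(6)*c/6)


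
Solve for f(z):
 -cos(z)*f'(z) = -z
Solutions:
 f(z) = C1 + Integral(z/cos(z), z)


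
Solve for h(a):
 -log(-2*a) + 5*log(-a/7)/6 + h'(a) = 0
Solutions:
 h(a) = C1 + a*log(-a)/6 + a*(-1/6 + log(2) + 5*log(7)/6)


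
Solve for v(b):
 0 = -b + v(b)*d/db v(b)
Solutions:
 v(b) = -sqrt(C1 + b^2)
 v(b) = sqrt(C1 + b^2)


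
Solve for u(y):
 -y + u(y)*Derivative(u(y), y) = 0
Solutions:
 u(y) = -sqrt(C1 + y^2)
 u(y) = sqrt(C1 + y^2)


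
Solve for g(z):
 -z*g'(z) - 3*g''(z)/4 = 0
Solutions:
 g(z) = C1 + C2*erf(sqrt(6)*z/3)


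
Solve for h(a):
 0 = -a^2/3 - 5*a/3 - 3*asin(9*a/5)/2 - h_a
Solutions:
 h(a) = C1 - a^3/9 - 5*a^2/6 - 3*a*asin(9*a/5)/2 - sqrt(25 - 81*a^2)/6


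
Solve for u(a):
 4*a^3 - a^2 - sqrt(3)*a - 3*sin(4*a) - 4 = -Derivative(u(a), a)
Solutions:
 u(a) = C1 - a^4 + a^3/3 + sqrt(3)*a^2/2 + 4*a - 3*cos(4*a)/4


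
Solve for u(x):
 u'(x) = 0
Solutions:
 u(x) = C1


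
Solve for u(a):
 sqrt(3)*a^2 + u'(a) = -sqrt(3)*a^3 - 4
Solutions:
 u(a) = C1 - sqrt(3)*a^4/4 - sqrt(3)*a^3/3 - 4*a


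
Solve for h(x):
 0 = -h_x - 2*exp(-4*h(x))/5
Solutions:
 h(x) = log(-I*(C1 - 8*x/5)^(1/4))
 h(x) = log(I*(C1 - 8*x/5)^(1/4))
 h(x) = log(-(C1 - 8*x/5)^(1/4))
 h(x) = log(C1 - 8*x/5)/4


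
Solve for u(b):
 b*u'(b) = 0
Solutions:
 u(b) = C1


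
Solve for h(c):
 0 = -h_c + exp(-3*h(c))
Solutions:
 h(c) = log(C1 + 3*c)/3
 h(c) = log((-3^(1/3) - 3^(5/6)*I)*(C1 + c)^(1/3)/2)
 h(c) = log((-3^(1/3) + 3^(5/6)*I)*(C1 + c)^(1/3)/2)


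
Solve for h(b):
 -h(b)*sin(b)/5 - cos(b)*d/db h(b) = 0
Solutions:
 h(b) = C1*cos(b)^(1/5)


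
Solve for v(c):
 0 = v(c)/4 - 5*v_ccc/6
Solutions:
 v(c) = C3*exp(10^(2/3)*3^(1/3)*c/10) + (C1*sin(10^(2/3)*3^(5/6)*c/20) + C2*cos(10^(2/3)*3^(5/6)*c/20))*exp(-10^(2/3)*3^(1/3)*c/20)


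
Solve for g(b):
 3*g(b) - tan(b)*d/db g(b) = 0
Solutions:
 g(b) = C1*sin(b)^3


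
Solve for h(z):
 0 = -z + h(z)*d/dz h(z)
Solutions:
 h(z) = -sqrt(C1 + z^2)
 h(z) = sqrt(C1 + z^2)


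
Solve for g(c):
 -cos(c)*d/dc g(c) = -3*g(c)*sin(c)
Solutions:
 g(c) = C1/cos(c)^3


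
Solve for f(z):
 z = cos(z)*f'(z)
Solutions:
 f(z) = C1 + Integral(z/cos(z), z)


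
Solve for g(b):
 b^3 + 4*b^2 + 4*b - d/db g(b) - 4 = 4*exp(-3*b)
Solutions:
 g(b) = C1 + b^4/4 + 4*b^3/3 + 2*b^2 - 4*b + 4*exp(-3*b)/3


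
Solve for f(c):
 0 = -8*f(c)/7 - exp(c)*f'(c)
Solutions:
 f(c) = C1*exp(8*exp(-c)/7)


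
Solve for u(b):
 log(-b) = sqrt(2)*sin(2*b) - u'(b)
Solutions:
 u(b) = C1 - b*log(-b) + b - sqrt(2)*cos(2*b)/2


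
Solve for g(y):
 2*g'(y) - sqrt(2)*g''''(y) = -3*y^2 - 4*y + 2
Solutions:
 g(y) = C1 + C4*exp(2^(1/6)*y) - y^3/2 - y^2 + y + (C2*sin(2^(1/6)*sqrt(3)*y/2) + C3*cos(2^(1/6)*sqrt(3)*y/2))*exp(-2^(1/6)*y/2)


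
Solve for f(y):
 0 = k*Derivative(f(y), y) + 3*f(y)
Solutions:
 f(y) = C1*exp(-3*y/k)


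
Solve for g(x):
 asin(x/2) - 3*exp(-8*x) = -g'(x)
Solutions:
 g(x) = C1 - x*asin(x/2) - sqrt(4 - x^2) - 3*exp(-8*x)/8


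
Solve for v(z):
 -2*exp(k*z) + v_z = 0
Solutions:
 v(z) = C1 + 2*exp(k*z)/k


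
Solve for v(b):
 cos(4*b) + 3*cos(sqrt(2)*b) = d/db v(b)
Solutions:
 v(b) = C1 + sin(4*b)/4 + 3*sqrt(2)*sin(sqrt(2)*b)/2


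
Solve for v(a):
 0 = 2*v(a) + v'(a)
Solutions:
 v(a) = C1*exp(-2*a)


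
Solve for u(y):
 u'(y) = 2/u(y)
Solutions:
 u(y) = -sqrt(C1 + 4*y)
 u(y) = sqrt(C1 + 4*y)


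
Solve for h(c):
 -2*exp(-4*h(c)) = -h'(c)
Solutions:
 h(c) = log(-I*(C1 + 8*c)^(1/4))
 h(c) = log(I*(C1 + 8*c)^(1/4))
 h(c) = log(-(C1 + 8*c)^(1/4))
 h(c) = log(C1 + 8*c)/4


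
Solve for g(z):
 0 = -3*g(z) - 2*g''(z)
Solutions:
 g(z) = C1*sin(sqrt(6)*z/2) + C2*cos(sqrt(6)*z/2)


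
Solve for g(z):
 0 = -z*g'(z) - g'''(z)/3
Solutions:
 g(z) = C1 + Integral(C2*airyai(-3^(1/3)*z) + C3*airybi(-3^(1/3)*z), z)


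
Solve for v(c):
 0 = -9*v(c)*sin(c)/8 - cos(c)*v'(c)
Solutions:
 v(c) = C1*cos(c)^(9/8)


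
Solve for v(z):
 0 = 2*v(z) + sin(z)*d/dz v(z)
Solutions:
 v(z) = C1*(cos(z) + 1)/(cos(z) - 1)


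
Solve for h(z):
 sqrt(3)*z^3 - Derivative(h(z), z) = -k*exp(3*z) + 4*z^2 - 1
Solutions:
 h(z) = C1 + k*exp(3*z)/3 + sqrt(3)*z^4/4 - 4*z^3/3 + z


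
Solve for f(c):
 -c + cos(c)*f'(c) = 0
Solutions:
 f(c) = C1 + Integral(c/cos(c), c)


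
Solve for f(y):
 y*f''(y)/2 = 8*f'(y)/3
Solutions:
 f(y) = C1 + C2*y^(19/3)


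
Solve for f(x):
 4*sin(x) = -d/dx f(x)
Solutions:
 f(x) = C1 + 4*cos(x)


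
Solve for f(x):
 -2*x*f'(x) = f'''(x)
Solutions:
 f(x) = C1 + Integral(C2*airyai(-2^(1/3)*x) + C3*airybi(-2^(1/3)*x), x)


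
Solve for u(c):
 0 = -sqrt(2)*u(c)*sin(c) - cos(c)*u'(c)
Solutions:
 u(c) = C1*cos(c)^(sqrt(2))


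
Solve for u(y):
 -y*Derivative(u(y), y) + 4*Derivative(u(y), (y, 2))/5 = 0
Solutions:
 u(y) = C1 + C2*erfi(sqrt(10)*y/4)


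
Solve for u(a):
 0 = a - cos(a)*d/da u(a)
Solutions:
 u(a) = C1 + Integral(a/cos(a), a)


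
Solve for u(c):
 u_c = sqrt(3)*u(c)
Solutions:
 u(c) = C1*exp(sqrt(3)*c)


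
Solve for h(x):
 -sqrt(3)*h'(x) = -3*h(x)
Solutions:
 h(x) = C1*exp(sqrt(3)*x)


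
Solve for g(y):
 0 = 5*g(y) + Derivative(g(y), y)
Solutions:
 g(y) = C1*exp(-5*y)


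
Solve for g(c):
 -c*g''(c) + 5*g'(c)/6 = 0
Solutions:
 g(c) = C1 + C2*c^(11/6)


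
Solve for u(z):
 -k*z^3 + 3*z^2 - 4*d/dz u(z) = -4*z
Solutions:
 u(z) = C1 - k*z^4/16 + z^3/4 + z^2/2


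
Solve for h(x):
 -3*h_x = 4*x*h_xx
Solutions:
 h(x) = C1 + C2*x^(1/4)


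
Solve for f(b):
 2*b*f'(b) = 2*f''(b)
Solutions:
 f(b) = C1 + C2*erfi(sqrt(2)*b/2)


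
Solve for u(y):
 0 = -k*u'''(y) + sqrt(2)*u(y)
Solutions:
 u(y) = C1*exp(2^(1/6)*y*(1/k)^(1/3)) + C2*exp(2^(1/6)*y*(-1 + sqrt(3)*I)*(1/k)^(1/3)/2) + C3*exp(-2^(1/6)*y*(1 + sqrt(3)*I)*(1/k)^(1/3)/2)


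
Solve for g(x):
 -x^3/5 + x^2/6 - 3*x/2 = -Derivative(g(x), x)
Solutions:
 g(x) = C1 + x^4/20 - x^3/18 + 3*x^2/4


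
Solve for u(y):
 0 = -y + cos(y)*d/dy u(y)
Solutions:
 u(y) = C1 + Integral(y/cos(y), y)


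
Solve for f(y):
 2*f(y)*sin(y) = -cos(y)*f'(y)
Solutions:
 f(y) = C1*cos(y)^2


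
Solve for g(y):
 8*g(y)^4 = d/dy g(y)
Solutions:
 g(y) = (-1/(C1 + 24*y))^(1/3)
 g(y) = (-1/(C1 + 8*y))^(1/3)*(-3^(2/3) - 3*3^(1/6)*I)/6
 g(y) = (-1/(C1 + 8*y))^(1/3)*(-3^(2/3) + 3*3^(1/6)*I)/6


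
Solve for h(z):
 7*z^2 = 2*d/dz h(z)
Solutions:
 h(z) = C1 + 7*z^3/6


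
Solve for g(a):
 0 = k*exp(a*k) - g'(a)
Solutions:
 g(a) = C1 + exp(a*k)


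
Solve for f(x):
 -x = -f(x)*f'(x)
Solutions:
 f(x) = -sqrt(C1 + x^2)
 f(x) = sqrt(C1 + x^2)


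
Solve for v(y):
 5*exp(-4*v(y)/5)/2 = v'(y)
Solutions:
 v(y) = 5*log(-I*(C1 + 2*y)^(1/4))
 v(y) = 5*log(I*(C1 + 2*y)^(1/4))
 v(y) = 5*log(-(C1 + 2*y)^(1/4))
 v(y) = 5*log(C1 + 2*y)/4


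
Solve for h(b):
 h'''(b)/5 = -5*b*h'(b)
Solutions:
 h(b) = C1 + Integral(C2*airyai(-5^(2/3)*b) + C3*airybi(-5^(2/3)*b), b)


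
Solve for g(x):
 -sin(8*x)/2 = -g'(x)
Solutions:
 g(x) = C1 - cos(8*x)/16


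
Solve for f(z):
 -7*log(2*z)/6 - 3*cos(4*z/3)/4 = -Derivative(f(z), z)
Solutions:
 f(z) = C1 + 7*z*log(z)/6 - 7*z/6 + 7*z*log(2)/6 + 9*sin(4*z/3)/16


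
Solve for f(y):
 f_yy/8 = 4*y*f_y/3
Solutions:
 f(y) = C1 + C2*erfi(4*sqrt(3)*y/3)


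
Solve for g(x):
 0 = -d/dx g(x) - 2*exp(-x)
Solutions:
 g(x) = C1 + 2*exp(-x)


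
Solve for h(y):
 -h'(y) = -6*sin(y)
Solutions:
 h(y) = C1 - 6*cos(y)


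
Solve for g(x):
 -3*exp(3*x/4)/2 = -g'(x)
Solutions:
 g(x) = C1 + 2*exp(3*x/4)


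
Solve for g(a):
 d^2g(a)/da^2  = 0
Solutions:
 g(a) = C1 + C2*a


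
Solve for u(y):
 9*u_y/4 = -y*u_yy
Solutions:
 u(y) = C1 + C2/y^(5/4)


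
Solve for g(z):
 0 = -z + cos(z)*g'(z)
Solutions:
 g(z) = C1 + Integral(z/cos(z), z)


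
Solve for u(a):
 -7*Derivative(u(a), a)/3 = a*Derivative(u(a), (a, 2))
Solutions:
 u(a) = C1 + C2/a^(4/3)


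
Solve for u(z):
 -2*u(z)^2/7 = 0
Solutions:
 u(z) = 0


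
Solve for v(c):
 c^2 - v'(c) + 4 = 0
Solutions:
 v(c) = C1 + c^3/3 + 4*c


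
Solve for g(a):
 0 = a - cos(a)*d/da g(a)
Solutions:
 g(a) = C1 + Integral(a/cos(a), a)


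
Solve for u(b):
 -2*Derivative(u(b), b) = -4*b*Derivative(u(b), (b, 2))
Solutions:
 u(b) = C1 + C2*b^(3/2)


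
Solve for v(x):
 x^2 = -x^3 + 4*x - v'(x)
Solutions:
 v(x) = C1 - x^4/4 - x^3/3 + 2*x^2


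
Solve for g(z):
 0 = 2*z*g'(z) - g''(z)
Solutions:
 g(z) = C1 + C2*erfi(z)


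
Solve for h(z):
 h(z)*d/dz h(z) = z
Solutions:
 h(z) = -sqrt(C1 + z^2)
 h(z) = sqrt(C1 + z^2)


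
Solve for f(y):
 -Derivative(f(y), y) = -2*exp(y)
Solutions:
 f(y) = C1 + 2*exp(y)


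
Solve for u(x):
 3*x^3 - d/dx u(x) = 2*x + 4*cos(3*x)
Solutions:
 u(x) = C1 + 3*x^4/4 - x^2 - 4*sin(3*x)/3


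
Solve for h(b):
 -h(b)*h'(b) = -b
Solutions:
 h(b) = -sqrt(C1 + b^2)
 h(b) = sqrt(C1 + b^2)


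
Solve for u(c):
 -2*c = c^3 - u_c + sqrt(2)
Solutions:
 u(c) = C1 + c^4/4 + c^2 + sqrt(2)*c


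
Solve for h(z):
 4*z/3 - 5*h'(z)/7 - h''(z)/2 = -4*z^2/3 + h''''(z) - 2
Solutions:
 h(z) = C1 + C2*exp(z*(-7*28^(1/3)*3^(2/3)/(90 + sqrt(8394))^(1/3) + 294^(1/3)*(90 + sqrt(8394))^(1/3))/84)*sin(3^(1/6)*z*(21*28^(1/3)/(90 + sqrt(8394))^(1/3) + 3^(2/3)*98^(1/3)*(90 + sqrt(8394))^(1/3))/84) + C3*exp(z*(-7*28^(1/3)*3^(2/3)/(90 + sqrt(8394))^(1/3) + 294^(1/3)*(90 + sqrt(8394))^(1/3))/84)*cos(3^(1/6)*z*(21*28^(1/3)/(90 + sqrt(8394))^(1/3) + 3^(2/3)*98^(1/3)*(90 + sqrt(8394))^(1/3))/84) + C4*exp(-z*(-7*28^(1/3)*3^(2/3)/(90 + sqrt(8394))^(1/3) + 294^(1/3)*(90 + sqrt(8394))^(1/3))/42) + 28*z^3/45 - 28*z^2/75 + 1246*z/375


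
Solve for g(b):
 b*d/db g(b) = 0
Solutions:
 g(b) = C1


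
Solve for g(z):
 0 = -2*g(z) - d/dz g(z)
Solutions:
 g(z) = C1*exp(-2*z)


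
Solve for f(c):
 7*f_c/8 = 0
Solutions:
 f(c) = C1


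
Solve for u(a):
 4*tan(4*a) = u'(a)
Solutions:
 u(a) = C1 - log(cos(4*a))


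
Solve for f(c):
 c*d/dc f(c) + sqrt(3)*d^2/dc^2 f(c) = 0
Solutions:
 f(c) = C1 + C2*erf(sqrt(2)*3^(3/4)*c/6)


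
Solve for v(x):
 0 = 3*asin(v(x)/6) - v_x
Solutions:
 Integral(1/asin(_y/6), (_y, v(x))) = C1 + 3*x


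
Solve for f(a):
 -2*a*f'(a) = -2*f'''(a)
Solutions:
 f(a) = C1 + Integral(C2*airyai(a) + C3*airybi(a), a)
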